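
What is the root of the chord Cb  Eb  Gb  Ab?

Ab

Reordering Cb, Eb, Gb, Ab into stacked thirds gives Ab–Cb–Eb–Gb; the bottom of that stack, Ab, is the root.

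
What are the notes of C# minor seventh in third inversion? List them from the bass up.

Spelling C# minor seventh: C#–E–G#–B. In third inversion the seventh is bass, giving B, C#, E, G# from the bottom.

B, C#, E, G#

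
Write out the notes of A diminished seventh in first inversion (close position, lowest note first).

C, Eb, Gb, A

Spelling A diminished seventh: A–C–Eb–Gb. In first inversion the third is bass, giving C, Eb, Gb, A from the bottom.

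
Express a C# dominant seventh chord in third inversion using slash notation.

Third inversion of C# dominant seventh has the seventh (B) in the bass. As a slash chord: C#7/B.

C#7/B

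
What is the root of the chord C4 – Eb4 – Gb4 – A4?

The distinct letter names are C, Eb, Gb, A. Arranged as a stack of thirds they read A–C–Eb–Gb, so A is the root (an A diminished seventh chord).

A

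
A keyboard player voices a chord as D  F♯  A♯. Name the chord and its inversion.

The distinct note names are D, F#, A#. Stacked in thirds they read D–F#–A#, which is an augmented triad on D.
With the root (D) in the bass, the chord is in root position (figured bass 5/3).

D augmented, root position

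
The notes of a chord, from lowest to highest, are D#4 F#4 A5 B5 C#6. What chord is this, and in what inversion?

B dominant ninth, first inversion

The pitch classes D#, F#, A, B, C# arrange in thirds as B–D#–F#–A–C#: a B dominant ninth chord.
D# is the third of B dominant ninth; third in the bass means first inversion.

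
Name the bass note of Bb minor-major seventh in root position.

Bb

In root position the root is lowest. For Bb minor-major seventh (Bb–Db–F–A) that is Bb.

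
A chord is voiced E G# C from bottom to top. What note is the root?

C

E, G#, C are the tones of a C augmented triad (C–E–G#), making C the root.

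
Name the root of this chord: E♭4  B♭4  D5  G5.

Eb, Bb, D, G are the tones of an Eb major seventh chord (Eb–G–Bb–D), making Eb the root.

Eb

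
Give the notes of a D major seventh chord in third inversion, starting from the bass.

Spelling D major seventh: D–F#–A–C#. In third inversion the seventh is bass, giving C#, D, F#, A from the bottom.

C#, D, F#, A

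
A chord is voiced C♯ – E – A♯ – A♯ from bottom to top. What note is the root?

A#

The distinct letter names are C#, E, A#. Arranged as a stack of thirds they read A#–C#–E, so A# is the root (an A# diminished triad).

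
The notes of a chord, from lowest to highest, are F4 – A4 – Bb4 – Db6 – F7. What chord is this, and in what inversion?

Bb minor-major seventh, second inversion

The distinct note names are F, A, Bb, Db. Stacked in thirds they read Bb–Db–F–A, which is a minor-major seventh chord on Bb.
With the fifth (F) in the bass, the chord is in second inversion (figured bass 4/3).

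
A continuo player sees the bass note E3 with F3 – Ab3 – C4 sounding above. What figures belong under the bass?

4/2

The notes E, F, Ab, C stack in thirds as F–Ab–C–E — an F minor-major seventh chord. The bass E is the seventh, so this is third inversion: figured 4/2.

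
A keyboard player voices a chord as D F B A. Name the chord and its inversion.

B half-diminished seventh, first inversion

Reducing to letter names: D, F, B, A. These stack in thirds as B–D–F–A — a B half-diminished seventh chord.
D is the third of B half-diminished seventh; third in the bass means first inversion (figured bass 6/5).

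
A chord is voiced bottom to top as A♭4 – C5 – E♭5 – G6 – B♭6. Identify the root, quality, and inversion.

Ab major ninth, root position

The pitch classes Ab, C, Eb, G, Bb arrange in thirds as Ab–C–Eb–G–Bb: an Ab major ninth chord.
Ab is the root of Ab major ninth; root in the bass means root position.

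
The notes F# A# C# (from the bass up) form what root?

The distinct letter names are F#, A#, C#. Arranged as a stack of thirds they read F#–A#–C#, so F# is the root (an F# major triad).

F#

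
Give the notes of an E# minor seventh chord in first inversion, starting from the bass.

G#, B#, D#, E#

The chord tones are E#–G#–B#–D#. With the third (G#) lowest for first inversion: G#, B#, D#, E#.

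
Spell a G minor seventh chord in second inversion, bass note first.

D, F, G, Bb

The chord tones are G–Bb–D–F. With the fifth (D) lowest for second inversion: D, F, G, Bb.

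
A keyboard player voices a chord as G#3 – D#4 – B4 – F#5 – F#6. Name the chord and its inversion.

Reducing to letter names: G#, D#, B, F#. These stack in thirds as G#–B–D#–F# — a G# minor seventh chord.
The lowest note is G#, the root of the chord, so this is root position (figured bass 7).

G# minor seventh, root position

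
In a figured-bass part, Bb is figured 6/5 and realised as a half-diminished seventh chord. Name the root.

G

The figures 6/5 mean the third of the chord is in the bass. If Bb is the third of a half-diminished seventh chord, the root is G (chord tones G–Bb–Db–F).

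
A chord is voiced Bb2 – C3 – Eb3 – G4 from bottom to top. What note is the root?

Reordering Bb, C, Eb, G into stacked thirds gives C–Eb–G–Bb; the bottom of that stack, C, is the root.

C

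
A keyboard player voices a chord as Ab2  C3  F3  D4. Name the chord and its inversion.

D half-diminished seventh, second inversion

The distinct note names are Ab, C, F, D. Stacked in thirds they read D–F–Ab–C, which is a half-diminished seventh chord on D.
Ab is the fifth of D half-diminished seventh; fifth in the bass means second inversion (figured bass 4/3).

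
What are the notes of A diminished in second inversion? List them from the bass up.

Eb, A, C

The chord tones are A–C–Eb. With the fifth (Eb) lowest for second inversion: Eb, A, C.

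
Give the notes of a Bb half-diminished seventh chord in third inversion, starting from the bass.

Bb half-diminished seventh is Bb–Db–Fb–Ab. Third inversion puts the seventh (Ab) in the bass, with the remaining tones above: Ab, Bb, Db, Fb.

Ab, Bb, Db, Fb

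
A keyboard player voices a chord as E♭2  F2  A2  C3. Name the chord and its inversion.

F dominant seventh, third inversion

The distinct note names are Eb, F, A, C. Stacked in thirds they read F–A–C–Eb, which is a dominant seventh chord on F.
The lowest note is Eb, the seventh of the chord, so this is third inversion (figured bass 4/2).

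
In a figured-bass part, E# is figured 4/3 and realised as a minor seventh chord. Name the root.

A#

The figures 4/3 mean the fifth of the chord is in the bass. If E# is the fifth of a minor seventh chord, the root is A# (chord tones A#–C#–E#–G#).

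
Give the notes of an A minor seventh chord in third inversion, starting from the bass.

A minor seventh is A–C–E–G. Third inversion puts the seventh (G) in the bass, with the remaining tones above: G, A, C, E.

G, A, C, E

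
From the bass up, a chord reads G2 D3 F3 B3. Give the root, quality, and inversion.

Reducing to letter names: G, D, F, B. These stack in thirds as G–B–D–F — a G dominant seventh chord.
G is the root of G dominant seventh; root in the bass means root position (figured bass 7).

G dominant seventh, root position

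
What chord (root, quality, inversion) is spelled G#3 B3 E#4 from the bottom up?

E# diminished, first inversion

Reducing to letter names: G#, B, E#. These stack in thirds as E#–G#–B — an E# diminished triad.
The lowest note is G#, the third of the chord, so this is first inversion (figured bass 6).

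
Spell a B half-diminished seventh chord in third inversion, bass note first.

Spelling B half-diminished seventh: B–D–F–A. In third inversion the seventh is bass, giving A, B, D, F from the bottom.

A, B, D, F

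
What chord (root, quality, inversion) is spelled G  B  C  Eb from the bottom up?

C minor-major seventh, second inversion

Reducing to letter names: G, B, C, Eb. These stack in thirds as C–Eb–G–B — a C minor-major seventh chord.
With the fifth (G) in the bass, the chord is in second inversion (figured bass 4/3).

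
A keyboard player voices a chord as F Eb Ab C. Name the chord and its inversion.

F minor seventh, root position

The distinct note names are F, Eb, Ab, C. Stacked in thirds they read F–Ab–C–Eb, which is a minor seventh chord on F.
With the root (F) in the bass, the chord is in root position (figured bass 7).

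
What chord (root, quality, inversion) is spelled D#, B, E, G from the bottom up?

E minor-major seventh, third inversion

The pitch classes D#, B, E, G arrange in thirds as E–G–B–D#: an E minor-major seventh chord.
D# is the seventh of E minor-major seventh; seventh in the bass means third inversion (figured bass 4/2).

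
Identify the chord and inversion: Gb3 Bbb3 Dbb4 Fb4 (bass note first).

The pitch classes Gb, Bbb, Dbb, Fb arrange in thirds as Gb–Bbb–Dbb–Fb: a Gb half-diminished seventh chord.
Gb is the root of Gb half-diminished seventh; root in the bass means root position (figured bass 7).

Gb half-diminished seventh, root position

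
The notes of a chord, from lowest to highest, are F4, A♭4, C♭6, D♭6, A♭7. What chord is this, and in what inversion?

Db dominant seventh, first inversion

The pitch classes F, Ab, Cb, Db arrange in thirds as Db–F–Ab–Cb: a Db dominant seventh chord.
The lowest note is F, the third of the chord, so this is first inversion (figured bass 6/5).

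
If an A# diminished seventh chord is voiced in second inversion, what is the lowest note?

E

The fifth of A# diminished seventh (A#–C#–E–G) is E; that is the bass in second inversion.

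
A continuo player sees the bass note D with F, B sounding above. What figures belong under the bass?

6

The notes D, F, B stack in thirds as B–D–F — a B diminished triad. The bass D is the third, so this is first inversion: figured 6.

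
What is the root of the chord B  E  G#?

E

Reordering B, E, G# into stacked thirds gives E–G#–B; the bottom of that stack, E, is the root.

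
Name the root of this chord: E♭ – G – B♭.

Eb

Reordering Eb, G, Bb into stacked thirds gives Eb–G–Bb; the bottom of that stack, Eb, is the root.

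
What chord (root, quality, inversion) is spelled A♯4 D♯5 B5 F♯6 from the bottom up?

B major seventh, third inversion

The pitch classes A#, D#, B, F# arrange in thirds as B–D#–F#–A#: a B major seventh chord.
A# is the seventh of B major seventh; seventh in the bass means third inversion (figured bass 4/2).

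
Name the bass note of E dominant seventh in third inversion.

D

The seventh of E dominant seventh (E–G#–B–D) is D; that is the bass in third inversion.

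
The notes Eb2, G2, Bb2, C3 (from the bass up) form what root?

C

The distinct letter names are Eb, G, Bb, C. Arranged as a stack of thirds they read C–Eb–G–Bb, so C is the root (a C minor seventh chord).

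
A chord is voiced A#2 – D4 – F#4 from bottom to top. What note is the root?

D

Reordering A#, D, F# into stacked thirds gives D–F#–A#; the bottom of that stack, D, is the root.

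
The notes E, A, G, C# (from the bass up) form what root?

The distinct letter names are E, A, G, C#. Arranged as a stack of thirds they read A–C#–E–G, so A is the root (an A dominant seventh chord).

A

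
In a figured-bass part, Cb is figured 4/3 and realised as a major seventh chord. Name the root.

The figures 4/3 mean the fifth of the chord is in the bass. If Cb is the fifth of a major seventh chord, the root is Fb (chord tones Fb–Ab–Cb–Eb).

Fb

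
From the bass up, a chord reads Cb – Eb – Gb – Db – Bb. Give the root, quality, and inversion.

Reducing to letter names: Cb, Eb, Gb, Db, Bb. These stack in thirds as Cb–Eb–Gb–Bb–Db — a Cb major ninth chord.
The lowest note is Cb, the root of the chord, so this is root position.

Cb major ninth, root position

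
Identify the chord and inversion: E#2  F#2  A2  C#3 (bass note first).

F# minor-major seventh, third inversion

Reducing to letter names: E#, F#, A, C#. These stack in thirds as F#–A–C#–E# — an F# minor-major seventh chord.
The lowest note is E#, the seventh of the chord, so this is third inversion (figured bass 4/2).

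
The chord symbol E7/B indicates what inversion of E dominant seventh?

E7/B means E dominant seventh with B in the bass. B is the fifth of E dominant seventh (E–G#–B–D), so this is second inversion.

second inversion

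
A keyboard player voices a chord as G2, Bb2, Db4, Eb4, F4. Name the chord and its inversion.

Eb dominant ninth, first inversion

The distinct note names are G, Bb, Db, Eb, F. Stacked in thirds they read Eb–G–Bb–Db–F, which is a dominant ninth chord on Eb.
With the third (G) in the bass, the chord is in first inversion.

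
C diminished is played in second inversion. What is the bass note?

Gb

In second inversion the fifth is lowest. For C diminished (C–Eb–Gb) that is Gb.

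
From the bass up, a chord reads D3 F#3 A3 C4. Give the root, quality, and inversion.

Reducing to letter names: D, F#, A, C. These stack in thirds as D–F#–A–C — a D dominant seventh chord.
With the root (D) in the bass, the chord is in root position (figured bass 7).

D dominant seventh, root position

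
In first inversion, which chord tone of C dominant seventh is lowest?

E

C dominant seventh is C–E–G–Bb. First inversion places the third in the bass: E.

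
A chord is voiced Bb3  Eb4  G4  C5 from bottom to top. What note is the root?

Reordering Bb, Eb, G, C into stacked thirds gives C–Eb–G–Bb; the bottom of that stack, C, is the root.

C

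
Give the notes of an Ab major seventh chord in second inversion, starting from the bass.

Eb, G, Ab, C

Spelling Ab major seventh: Ab–C–Eb–G. In second inversion the fifth is bass, giving Eb, G, Ab, C from the bottom.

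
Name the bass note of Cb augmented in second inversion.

Cb augmented is Cb–Eb–G. Second inversion places the fifth in the bass: G.

G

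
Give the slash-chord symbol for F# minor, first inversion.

First inversion of F# minor has the third (A) in the bass. As a slash chord: F#m/A.

F#m/A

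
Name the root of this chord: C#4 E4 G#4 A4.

A

C#, E, G#, A are the tones of an A major seventh chord (A–C#–E–G#), making A the root.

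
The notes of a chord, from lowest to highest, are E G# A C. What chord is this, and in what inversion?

The distinct note names are E, G#, A, C. Stacked in thirds they read A–C–E–G#, which is a minor-major seventh chord on A.
The lowest note is E, the fifth of the chord, so this is second inversion (figured bass 4/3).

A minor-major seventh, second inversion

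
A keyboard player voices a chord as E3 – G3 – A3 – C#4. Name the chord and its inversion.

A dominant seventh, second inversion

The distinct note names are E, G, A, C#. Stacked in thirds they read A–C#–E–G, which is a dominant seventh chord on A.
With the fifth (E) in the bass, the chord is in second inversion (figured bass 4/3).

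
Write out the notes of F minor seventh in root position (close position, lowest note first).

Spelling F minor seventh: F–Ab–C–Eb. In root position the root is bass, giving F, Ab, C, Eb from the bottom.

F, Ab, C, Eb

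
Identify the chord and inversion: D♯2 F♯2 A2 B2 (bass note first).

B dominant seventh, first inversion

The pitch classes D#, F#, A, B arrange in thirds as B–D#–F#–A: a B dominant seventh chord.
D# is the third of B dominant seventh; third in the bass means first inversion (figured bass 6/5).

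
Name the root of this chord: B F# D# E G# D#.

E

B, F#, D#, E, G# are the tones of an E major ninth chord (E–G#–B–D#–F#), making E the root.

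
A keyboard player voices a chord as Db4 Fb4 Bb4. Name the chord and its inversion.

Reducing to letter names: Db, Fb, Bb. These stack in thirds as Bb–Db–Fb — a Bb diminished triad.
With the third (Db) in the bass, the chord is in first inversion (figured bass 6).

Bb diminished, first inversion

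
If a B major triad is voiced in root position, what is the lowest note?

B

B major is B–D#–F#. Root position places the root in the bass: B.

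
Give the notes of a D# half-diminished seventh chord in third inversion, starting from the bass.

Spelling D# half-diminished seventh: D#–F#–A–C#. In third inversion the seventh is bass, giving C#, D#, F#, A from the bottom.

C#, D#, F#, A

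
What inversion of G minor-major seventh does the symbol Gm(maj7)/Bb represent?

Gm(maj7)/Bb means G minor-major seventh with Bb in the bass. Bb is the third of G minor-major seventh (G–Bb–D–F#), so this is first inversion.

first inversion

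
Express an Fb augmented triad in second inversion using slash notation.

Fbaug/C

Second inversion of Fb augmented has the fifth (C) in the bass. As a slash chord: Fbaug/C.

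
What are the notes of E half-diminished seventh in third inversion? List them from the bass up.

D, E, G, Bb

The chord tones are E–G–Bb–D. With the seventh (D) lowest for third inversion: D, E, G, Bb.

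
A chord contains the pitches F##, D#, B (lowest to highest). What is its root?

B

Reordering F##, D#, B into stacked thirds gives B–D#–F##; the bottom of that stack, B, is the root.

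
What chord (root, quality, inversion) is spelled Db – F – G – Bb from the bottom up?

The distinct note names are Db, F, G, Bb. Stacked in thirds they read G–Bb–Db–F, which is a half-diminished seventh chord on G.
The lowest note is Db, the fifth of the chord, so this is second inversion (figured bass 4/3).

G half-diminished seventh, second inversion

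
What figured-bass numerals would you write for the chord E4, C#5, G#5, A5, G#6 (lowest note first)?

The notes E, C#, G#, A stack in thirds as A–C#–E–G# — an A major seventh chord. The bass E is the fifth, so this is second inversion: figured 4/3.

4/3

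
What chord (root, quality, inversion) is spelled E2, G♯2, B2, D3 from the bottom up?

The pitch classes E, G#, B, D arrange in thirds as E–G#–B–D: an E dominant seventh chord.
The lowest note is E, the root of the chord, so this is root position (figured bass 7).

E dominant seventh, root position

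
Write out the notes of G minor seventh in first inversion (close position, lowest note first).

Spelling G minor seventh: G–Bb–D–F. In first inversion the third is bass, giving Bb, D, F, G from the bottom.

Bb, D, F, G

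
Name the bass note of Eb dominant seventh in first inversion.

In first inversion the third is lowest. For Eb dominant seventh (Eb–G–Bb–Db) that is G.

G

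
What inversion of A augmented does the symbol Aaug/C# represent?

first inversion

Aaug/C# means A augmented with C# in the bass. C# is the third of A augmented (A–C#–E#), so this is first inversion.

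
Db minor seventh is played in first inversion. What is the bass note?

The third of Db minor seventh (Db–Fb–Ab–Cb) is Fb; that is the bass in first inversion.

Fb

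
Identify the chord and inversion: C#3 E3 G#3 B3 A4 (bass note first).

Reducing to letter names: C#, E, G#, B, A. These stack in thirds as A–C#–E–G#–B — an A major ninth chord.
C# is the third of A major ninth; third in the bass means first inversion.

A major ninth, first inversion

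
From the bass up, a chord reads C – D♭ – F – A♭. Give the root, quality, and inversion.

Db major seventh, third inversion

The pitch classes C, Db, F, Ab arrange in thirds as Db–F–Ab–C: a Db major seventh chord.
C is the seventh of Db major seventh; seventh in the bass means third inversion (figured bass 4/2).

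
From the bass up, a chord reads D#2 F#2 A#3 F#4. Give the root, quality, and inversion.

The distinct note names are D#, F#, A#. Stacked in thirds they read D#–F#–A#, which is a minor triad on D#.
The lowest note is D#, the root of the chord, so this is root position (figured bass 5/3).

D# minor, root position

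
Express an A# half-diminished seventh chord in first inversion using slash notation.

First inversion of A# half-diminished seventh has the third (C#) in the bass. As a slash chord: A#ø7/C#.

A#ø7/C#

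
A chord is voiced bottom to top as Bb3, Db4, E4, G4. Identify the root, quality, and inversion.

Reducing to letter names: Bb, Db, E, G. These stack in thirds as E–G–Bb–Db — an E diminished seventh chord.
With the fifth (Bb) in the bass, the chord is in second inversion (figured bass 4/3).

E diminished seventh, second inversion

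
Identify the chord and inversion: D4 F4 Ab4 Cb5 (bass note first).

D diminished seventh, root position

Reducing to letter names: D, F, Ab, Cb. These stack in thirds as D–F–Ab–Cb — a D diminished seventh chord.
D is the root of D diminished seventh; root in the bass means root position (figured bass 7).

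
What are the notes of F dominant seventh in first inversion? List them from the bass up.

Spelling F dominant seventh: F–A–C–Eb. In first inversion the third is bass, giving A, C, Eb, F from the bottom.

A, C, Eb, F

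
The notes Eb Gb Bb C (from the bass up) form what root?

The distinct letter names are Eb, Gb, Bb, C. Arranged as a stack of thirds they read C–Eb–Gb–Bb, so C is the root (a C half-diminished seventh chord).

C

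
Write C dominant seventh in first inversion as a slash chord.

First inversion of C dominant seventh has the third (E) in the bass. As a slash chord: C7/E.

C7/E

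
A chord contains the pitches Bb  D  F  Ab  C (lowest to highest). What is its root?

Bb

The distinct letter names are Bb, D, F, Ab, C. Arranged as a stack of thirds they read Bb–D–F–Ab–C, so Bb is the root (a Bb dominant ninth chord).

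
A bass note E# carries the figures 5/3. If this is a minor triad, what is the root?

E#

The figures 5/3 mean the root of the chord is in the bass. If E# is the root of a minor triad, the root is E# (chord tones E#–G#–B#).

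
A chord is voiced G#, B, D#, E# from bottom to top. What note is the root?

Reordering G#, B, D#, E# into stacked thirds gives E#–G#–B–D#; the bottom of that stack, E#, is the root.

E#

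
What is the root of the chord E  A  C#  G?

Reordering E, A, C#, G into stacked thirds gives A–C#–E–G; the bottom of that stack, A, is the root.

A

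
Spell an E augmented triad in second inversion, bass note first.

B#, E, G#

E augmented is E–G#–B#. Second inversion puts the fifth (B#) in the bass, with the remaining tones above: B#, E, G#.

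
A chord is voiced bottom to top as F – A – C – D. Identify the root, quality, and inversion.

The distinct note names are F, A, C, D. Stacked in thirds they read D–F–A–C, which is a minor seventh chord on D.
With the third (F) in the bass, the chord is in first inversion (figured bass 6/5).

D minor seventh, first inversion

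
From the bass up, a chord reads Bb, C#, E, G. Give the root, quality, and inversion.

C# diminished seventh, third inversion

The distinct note names are Bb, C#, E, G. Stacked in thirds they read C#–E–G–Bb, which is a diminished seventh chord on C#.
Bb is the seventh of C# diminished seventh; seventh in the bass means third inversion (figured bass 4/2).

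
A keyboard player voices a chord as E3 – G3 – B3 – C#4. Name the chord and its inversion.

Reducing to letter names: E, G, B, C#. These stack in thirds as C#–E–G–B — a C# half-diminished seventh chord.
The lowest note is E, the third of the chord, so this is first inversion (figured bass 6/5).

C# half-diminished seventh, first inversion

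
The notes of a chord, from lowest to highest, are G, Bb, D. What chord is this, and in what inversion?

G minor, root position

The pitch classes G, Bb, D arrange in thirds as G–Bb–D: a G minor triad.
G is the root of G minor; root in the bass means root position (figured bass 5/3).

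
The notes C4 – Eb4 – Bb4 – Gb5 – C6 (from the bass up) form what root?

C

Reordering C, Eb, Bb, Gb into stacked thirds gives C–Eb–Gb–Bb; the bottom of that stack, C, is the root.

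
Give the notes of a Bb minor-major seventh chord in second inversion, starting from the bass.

F, A, Bb, Db

Bb minor-major seventh is Bb–Db–F–A. Second inversion puts the fifth (F) in the bass, with the remaining tones above: F, A, Bb, Db.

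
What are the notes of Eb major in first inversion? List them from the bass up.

Spelling Eb major: Eb–G–Bb. In first inversion the third is bass, giving G, Bb, Eb from the bottom.

G, Bb, Eb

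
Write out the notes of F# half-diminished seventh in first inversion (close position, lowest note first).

A, C, E, F#

Spelling F# half-diminished seventh: F#–A–C–E. In first inversion the third is bass, giving A, C, E, F# from the bottom.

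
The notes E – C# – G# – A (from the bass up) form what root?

Reordering E, C#, G#, A into stacked thirds gives A–C#–E–G#; the bottom of that stack, A, is the root.

A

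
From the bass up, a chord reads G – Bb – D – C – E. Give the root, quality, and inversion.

C dominant ninth, second inversion

Reducing to letter names: G, Bb, D, C, E. These stack in thirds as C–E–G–Bb–D — a C dominant ninth chord.
G is the fifth of C dominant ninth; fifth in the bass means second inversion.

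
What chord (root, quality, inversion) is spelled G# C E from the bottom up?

The distinct note names are G#, C, E. Stacked in thirds they read C–E–G#, which is an augmented triad on C.
G# is the fifth of C augmented; fifth in the bass means second inversion (figured bass 6/4).

C augmented, second inversion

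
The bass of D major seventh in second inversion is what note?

D major seventh is D–F#–A–C#. Second inversion places the fifth in the bass: A.

A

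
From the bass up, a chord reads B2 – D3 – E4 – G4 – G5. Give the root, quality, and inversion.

E minor seventh, second inversion

The distinct note names are B, D, E, G. Stacked in thirds they read E–G–B–D, which is a minor seventh chord on E.
With the fifth (B) in the bass, the chord is in second inversion (figured bass 4/3).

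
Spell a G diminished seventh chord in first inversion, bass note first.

Bb, Db, Fb, G

The chord tones are G–Bb–Db–Fb. With the third (Bb) lowest for first inversion: Bb, Db, Fb, G.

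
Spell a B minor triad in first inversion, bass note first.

Spelling B minor: B–D–F#. In first inversion the third is bass, giving D, F#, B from the bottom.

D, F#, B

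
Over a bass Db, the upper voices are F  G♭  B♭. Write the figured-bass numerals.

The notes Db, F, Gb, Bb stack in thirds as Gb–Bb–Db–F — a Gb major seventh chord. The bass Db is the fifth, so this is second inversion: figured 4/3.

4/3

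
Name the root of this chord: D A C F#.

The distinct letter names are D, A, C, F#. Arranged as a stack of thirds they read D–F#–A–C, so D is the root (a D dominant seventh chord).

D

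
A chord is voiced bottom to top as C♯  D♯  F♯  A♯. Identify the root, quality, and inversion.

D# minor seventh, third inversion

Reducing to letter names: C#, D#, F#, A#. These stack in thirds as D#–F#–A#–C# — a D# minor seventh chord.
C# is the seventh of D# minor seventh; seventh in the bass means third inversion (figured bass 4/2).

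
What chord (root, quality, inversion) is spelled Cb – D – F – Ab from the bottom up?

D diminished seventh, third inversion

The pitch classes Cb, D, F, Ab arrange in thirds as D–F–Ab–Cb: a D diminished seventh chord.
Cb is the seventh of D diminished seventh; seventh in the bass means third inversion (figured bass 4/2).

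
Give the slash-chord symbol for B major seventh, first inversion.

First inversion of B major seventh has the third (D#) in the bass. As a slash chord: Bmaj7/D#.

Bmaj7/D#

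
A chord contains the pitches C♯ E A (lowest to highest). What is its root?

Reordering C#, E, A into stacked thirds gives A–C#–E; the bottom of that stack, A, is the root.

A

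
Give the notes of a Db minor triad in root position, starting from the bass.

Db, Fb, Ab

The chord tones are Db–Fb–Ab. With the root (Db) lowest for root position: Db, Fb, Ab.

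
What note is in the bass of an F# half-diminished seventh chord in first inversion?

A

In first inversion the third is lowest. For F# half-diminished seventh (F#–A–C–E) that is A.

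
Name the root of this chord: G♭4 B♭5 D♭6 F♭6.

Gb

Gb, Bb, Db, Fb are the tones of a Gb dominant seventh chord (Gb–Bb–Db–Fb), making Gb the root.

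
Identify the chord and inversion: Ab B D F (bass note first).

B diminished seventh, third inversion

The distinct note names are Ab, B, D, F. Stacked in thirds they read B–D–F–Ab, which is a diminished seventh chord on B.
With the seventh (Ab) in the bass, the chord is in third inversion (figured bass 4/2).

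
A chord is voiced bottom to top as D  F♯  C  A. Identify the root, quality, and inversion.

The distinct note names are D, F#, C, A. Stacked in thirds they read D–F#–A–C, which is a dominant seventh chord on D.
D is the root of D dominant seventh; root in the bass means root position (figured bass 7).

D dominant seventh, root position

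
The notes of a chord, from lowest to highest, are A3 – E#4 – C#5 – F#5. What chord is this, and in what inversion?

The distinct note names are A, E#, C#, F#. Stacked in thirds they read F#–A–C#–E#, which is a minor-major seventh chord on F#.
A is the third of F# minor-major seventh; third in the bass means first inversion (figured bass 6/5).

F# minor-major seventh, first inversion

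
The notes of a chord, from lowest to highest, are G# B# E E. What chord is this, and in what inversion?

The pitch classes G#, B#, E arrange in thirds as E–G#–B#: an E augmented triad.
G# is the third of E augmented; third in the bass means first inversion (figured bass 6).

E augmented, first inversion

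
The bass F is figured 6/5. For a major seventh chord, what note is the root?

Db

The figures 6/5 mean the third of the chord is in the bass. If F is the third of a major seventh chord, the root is Db (chord tones Db–F–Ab–C).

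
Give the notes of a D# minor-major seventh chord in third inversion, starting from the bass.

C##, D#, F#, A#

The chord tones are D#–F#–A#–C##. With the seventh (C##) lowest for third inversion: C##, D#, F#, A#.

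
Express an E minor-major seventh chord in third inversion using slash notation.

Third inversion of E minor-major seventh has the seventh (D#) in the bass. As a slash chord: Em(maj7)/D#.

Em(maj7)/D#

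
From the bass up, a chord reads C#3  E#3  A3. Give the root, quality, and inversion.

A augmented, first inversion

The distinct note names are C#, E#, A. Stacked in thirds they read A–C#–E#, which is an augmented triad on A.
With the third (C#) in the bass, the chord is in first inversion (figured bass 6).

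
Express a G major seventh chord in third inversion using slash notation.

Gmaj7/F#

Third inversion of G major seventh has the seventh (F#) in the bass. As a slash chord: Gmaj7/F#.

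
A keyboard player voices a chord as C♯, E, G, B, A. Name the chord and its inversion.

The distinct note names are C#, E, G, B, A. Stacked in thirds they read A–C#–E–G–B, which is a dominant ninth chord on A.
C# is the third of A dominant ninth; third in the bass means first inversion.

A dominant ninth, first inversion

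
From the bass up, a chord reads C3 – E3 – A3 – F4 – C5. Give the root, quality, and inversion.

F major seventh, second inversion

The distinct note names are C, E, A, F. Stacked in thirds they read F–A–C–E, which is a major seventh chord on F.
C is the fifth of F major seventh; fifth in the bass means second inversion (figured bass 4/3).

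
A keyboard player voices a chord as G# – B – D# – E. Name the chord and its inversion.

Reducing to letter names: G#, B, D#, E. These stack in thirds as E–G#–B–D# — an E major seventh chord.
G# is the third of E major seventh; third in the bass means first inversion (figured bass 6/5).

E major seventh, first inversion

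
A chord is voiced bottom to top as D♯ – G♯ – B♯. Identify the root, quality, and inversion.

The pitch classes D#, G#, B# arrange in thirds as G#–B#–D#: a G# major triad.
With the fifth (D#) in the bass, the chord is in second inversion (figured bass 6/4).

G# major, second inversion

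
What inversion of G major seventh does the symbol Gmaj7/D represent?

Gmaj7/D means G major seventh with D in the bass. D is the fifth of G major seventh (G–B–D–F#), so this is second inversion.

second inversion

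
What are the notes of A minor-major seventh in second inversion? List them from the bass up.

The chord tones are A–C–E–G#. With the fifth (E) lowest for second inversion: E, G#, A, C.

E, G#, A, C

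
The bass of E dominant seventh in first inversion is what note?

G#

E dominant seventh is E–G#–B–D. First inversion places the third in the bass: G#.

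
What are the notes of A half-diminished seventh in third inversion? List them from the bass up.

G, A, C, Eb

A half-diminished seventh is A–C–Eb–G. Third inversion puts the seventh (G) in the bass, with the remaining tones above: G, A, C, Eb.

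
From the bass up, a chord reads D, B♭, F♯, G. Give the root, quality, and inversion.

Reducing to letter names: D, Bb, F#, G. These stack in thirds as G–Bb–D–F# — a G minor-major seventh chord.
The lowest note is D, the fifth of the chord, so this is second inversion (figured bass 4/3).

G minor-major seventh, second inversion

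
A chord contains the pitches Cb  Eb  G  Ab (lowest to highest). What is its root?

Reordering Cb, Eb, G, Ab into stacked thirds gives Ab–Cb–Eb–G; the bottom of that stack, Ab, is the root.

Ab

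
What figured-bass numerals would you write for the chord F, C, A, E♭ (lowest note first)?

The notes F, C, A, Eb stack in thirds as F–A–C–Eb — an F dominant seventh chord. The bass F is the root, so this is root position: figured 7.

7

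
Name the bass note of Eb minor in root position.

Eb minor is Eb–Gb–Bb. Root position places the root in the bass: Eb.

Eb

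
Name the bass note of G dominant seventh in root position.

The root of G dominant seventh (G–B–D–F) is G; that is the bass in root position.

G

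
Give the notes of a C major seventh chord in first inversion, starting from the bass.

C major seventh is C–E–G–B. First inversion puts the third (E) in the bass, with the remaining tones above: E, G, B, C.

E, G, B, C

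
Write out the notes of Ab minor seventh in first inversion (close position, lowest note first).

Cb, Eb, Gb, Ab

The chord tones are Ab–Cb–Eb–Gb. With the third (Cb) lowest for first inversion: Cb, Eb, Gb, Ab.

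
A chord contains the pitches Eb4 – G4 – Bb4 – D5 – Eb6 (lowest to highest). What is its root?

Eb

The distinct letter names are Eb, G, Bb, D. Arranged as a stack of thirds they read Eb–G–Bb–D, so Eb is the root (an Eb major seventh chord).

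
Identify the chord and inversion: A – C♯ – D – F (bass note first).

D minor-major seventh, second inversion

Reducing to letter names: A, C#, D, F. These stack in thirds as D–F–A–C# — a D minor-major seventh chord.
With the fifth (A) in the bass, the chord is in second inversion (figured bass 4/3).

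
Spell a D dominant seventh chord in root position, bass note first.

D, F#, A, C

D dominant seventh is D–F#–A–C. Root position puts the root (D) in the bass, with the remaining tones above: D, F#, A, C.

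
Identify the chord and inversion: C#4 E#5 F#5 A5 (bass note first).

F# minor-major seventh, second inversion

The pitch classes C#, E#, F#, A arrange in thirds as F#–A–C#–E#: an F# minor-major seventh chord.
With the fifth (C#) in the bass, the chord is in second inversion (figured bass 4/3).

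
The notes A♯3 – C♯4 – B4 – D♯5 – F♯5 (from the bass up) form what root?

Reordering A#, C#, B, D#, F# into stacked thirds gives B–D#–F#–A#–C#; the bottom of that stack, B, is the root.

B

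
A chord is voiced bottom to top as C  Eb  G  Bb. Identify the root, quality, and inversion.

C minor seventh, root position

The distinct note names are C, Eb, G, Bb. Stacked in thirds they read C–Eb–G–Bb, which is a minor seventh chord on C.
The lowest note is C, the root of the chord, so this is root position (figured bass 7).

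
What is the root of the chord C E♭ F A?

F

Reordering C, Eb, F, A into stacked thirds gives F–A–C–Eb; the bottom of that stack, F, is the root.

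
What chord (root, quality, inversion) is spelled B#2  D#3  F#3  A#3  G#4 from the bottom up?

G# dominant ninth, first inversion

The distinct note names are B#, D#, F#, A#, G#. Stacked in thirds they read G#–B#–D#–F#–A#, which is a dominant ninth chord on G#.
With the third (B#) in the bass, the chord is in first inversion.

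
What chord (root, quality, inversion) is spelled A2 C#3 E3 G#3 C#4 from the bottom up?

The distinct note names are A, C#, E, G#. Stacked in thirds they read A–C#–E–G#, which is a major seventh chord on A.
The lowest note is A, the root of the chord, so this is root position (figured bass 7).

A major seventh, root position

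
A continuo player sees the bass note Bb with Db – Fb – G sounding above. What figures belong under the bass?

6/5

The notes Bb, Db, Fb, G stack in thirds as G–Bb–Db–Fb — a G diminished seventh chord. The bass Bb is the third, so this is first inversion: figured 6/5.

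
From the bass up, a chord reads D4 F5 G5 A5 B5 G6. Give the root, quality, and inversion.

The distinct note names are D, F, G, A, B. Stacked in thirds they read G–B–D–F–A, which is a dominant ninth chord on G.
With the fifth (D) in the bass, the chord is in second inversion.

G dominant ninth, second inversion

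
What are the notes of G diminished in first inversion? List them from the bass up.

G diminished is G–Bb–Db. First inversion puts the third (Bb) in the bass, with the remaining tones above: Bb, Db, G.

Bb, Db, G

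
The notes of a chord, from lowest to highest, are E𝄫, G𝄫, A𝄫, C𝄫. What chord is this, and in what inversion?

The distinct note names are Ebb, Gbb, Abb, Cbb. Stacked in thirds they read Abb–Cbb–Ebb–Gbb, which is a minor seventh chord on Abb.
Ebb is the fifth of Abb minor seventh; fifth in the bass means second inversion (figured bass 4/3).

Abb minor seventh, second inversion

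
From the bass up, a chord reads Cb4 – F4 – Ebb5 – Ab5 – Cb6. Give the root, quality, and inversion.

The distinct note names are Cb, F, Ebb, Ab. Stacked in thirds they read F–Ab–Cb–Ebb, which is a diminished seventh chord on F.
The lowest note is Cb, the fifth of the chord, so this is second inversion (figured bass 4/3).

F diminished seventh, second inversion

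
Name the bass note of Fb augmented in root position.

Fb

The root of Fb augmented (Fb–Ab–C) is Fb; that is the bass in root position.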